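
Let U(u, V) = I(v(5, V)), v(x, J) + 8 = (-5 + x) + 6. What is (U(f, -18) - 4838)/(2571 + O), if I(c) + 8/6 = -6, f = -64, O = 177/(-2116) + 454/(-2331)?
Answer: -23899102752/12679816865 ≈ -1.8848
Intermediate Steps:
O = -1373251/4932396 (O = 177*(-1/2116) + 454*(-1/2331) = -177/2116 - 454/2331 = -1373251/4932396 ≈ -0.27841)
v(x, J) = -7 + x (v(x, J) = -8 + ((-5 + x) + 6) = -8 + (1 + x) = -7 + x)
I(c) = -22/3 (I(c) = -4/3 - 6 = -22/3)
U(u, V) = -22/3
(U(f, -18) - 4838)/(2571 + O) = (-22/3 - 4838)/(2571 - 1373251/4932396) = -14536/(3*12679816865/4932396) = -14536/3*4932396/12679816865 = -23899102752/12679816865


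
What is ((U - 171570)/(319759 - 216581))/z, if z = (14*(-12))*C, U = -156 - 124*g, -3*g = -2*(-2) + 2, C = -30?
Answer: -85739/260008560 ≈ -0.00032975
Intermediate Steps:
g = -2 (g = -(-2*(-2) + 2)/3 = -(4 + 2)/3 = -1/3*6 = -2)
U = 92 (U = -156 - 124*(-2) = -156 + 248 = 92)
z = 5040 (z = (14*(-12))*(-30) = -168*(-30) = 5040)
((U - 171570)/(319759 - 216581))/z = ((92 - 171570)/(319759 - 216581))/5040 = -171478/103178*(1/5040) = -171478*1/103178*(1/5040) = -85739/51589*1/5040 = -85739/260008560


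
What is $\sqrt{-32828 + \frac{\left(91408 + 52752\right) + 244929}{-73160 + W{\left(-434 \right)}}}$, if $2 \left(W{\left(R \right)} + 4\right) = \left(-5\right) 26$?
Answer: $\frac{i \sqrt{176068197483529}}{73229} \approx 181.2 i$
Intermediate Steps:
$W{\left(R \right)} = -69$ ($W{\left(R \right)} = -4 + \frac{\left(-5\right) 26}{2} = -4 + \frac{1}{2} \left(-130\right) = -4 - 65 = -69$)
$\sqrt{-32828 + \frac{\left(91408 + 52752\right) + 244929}{-73160 + W{\left(-434 \right)}}} = \sqrt{-32828 + \frac{\left(91408 + 52752\right) + 244929}{-73160 - 69}} = \sqrt{-32828 + \frac{144160 + 244929}{-73229}} = \sqrt{-32828 + 389089 \left(- \frac{1}{73229}\right)} = \sqrt{-32828 - \frac{389089}{73229}} = \sqrt{- \frac{2404350701}{73229}} = \frac{i \sqrt{176068197483529}}{73229}$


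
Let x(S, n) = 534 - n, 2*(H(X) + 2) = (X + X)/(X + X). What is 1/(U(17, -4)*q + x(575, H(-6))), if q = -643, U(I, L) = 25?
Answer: -2/31079 ≈ -6.4352e-5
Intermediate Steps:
H(X) = -3/2 (H(X) = -2 + ((X + X)/(X + X))/2 = -2 + ((2*X)/((2*X)))/2 = -2 + ((2*X)*(1/(2*X)))/2 = -2 + (1/2)*1 = -2 + 1/2 = -3/2)
1/(U(17, -4)*q + x(575, H(-6))) = 1/(25*(-643) + (534 - 1*(-3/2))) = 1/(-16075 + (534 + 3/2)) = 1/(-16075 + 1071/2) = 1/(-31079/2) = -2/31079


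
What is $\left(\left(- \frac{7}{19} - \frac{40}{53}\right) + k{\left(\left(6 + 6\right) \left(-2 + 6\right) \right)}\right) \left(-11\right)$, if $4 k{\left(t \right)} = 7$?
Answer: $- \frac{27775}{4028} \approx -6.8955$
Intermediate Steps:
$k{\left(t \right)} = \frac{7}{4}$ ($k{\left(t \right)} = \frac{1}{4} \cdot 7 = \frac{7}{4}$)
$\left(\left(- \frac{7}{19} - \frac{40}{53}\right) + k{\left(\left(6 + 6\right) \left(-2 + 6\right) \right)}\right) \left(-11\right) = \left(\left(- \frac{7}{19} - \frac{40}{53}\right) + \frac{7}{4}\right) \left(-11\right) = \left(- \frac{1131}{1007} + \frac{7}{4}\right) \left(-11\right) = \frac{2525}{4028} \left(-11\right) = - \frac{27775}{4028}$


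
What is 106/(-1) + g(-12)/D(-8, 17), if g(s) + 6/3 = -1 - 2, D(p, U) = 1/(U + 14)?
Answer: -261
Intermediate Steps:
D(p, U) = 1/(14 + U)
g(s) = -5 (g(s) = -2 + (-1 - 2) = -2 - 3 = -5)
106/(-1) + g(-12)/D(-8, 17) = 106/(-1) - 5/(1/(14 + 17)) = 106*(-1) - 5/(1/31) = -106 - 5/1/31 = -106 - 5*31 = -106 - 155 = -261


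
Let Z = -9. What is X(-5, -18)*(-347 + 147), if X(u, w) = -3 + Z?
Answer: 2400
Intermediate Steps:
X(u, w) = -12 (X(u, w) = -3 - 9 = -12)
X(-5, -18)*(-347 + 147) = -12*(-347 + 147) = -12*(-200) = 2400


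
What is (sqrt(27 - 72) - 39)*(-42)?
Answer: 1638 - 126*I*sqrt(5) ≈ 1638.0 - 281.74*I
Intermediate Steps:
(sqrt(27 - 72) - 39)*(-42) = (sqrt(-45) - 39)*(-42) = (3*I*sqrt(5) - 39)*(-42) = (-39 + 3*I*sqrt(5))*(-42) = 1638 - 126*I*sqrt(5)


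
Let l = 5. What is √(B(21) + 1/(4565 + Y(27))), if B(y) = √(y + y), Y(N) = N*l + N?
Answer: √(4727 + 22344529*√42)/4727 ≈ 2.5458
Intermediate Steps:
Y(N) = 6*N (Y(N) = N*5 + N = 5*N + N = 6*N)
B(y) = √2*√y (B(y) = √(2*y) = √2*√y)
√(B(21) + 1/(4565 + Y(27))) = √(√2*√21 + 1/(4565 + 6*27)) = √(√42 + 1/(4565 + 162)) = √(√42 + 1/4727) = √(1/4727 + √42)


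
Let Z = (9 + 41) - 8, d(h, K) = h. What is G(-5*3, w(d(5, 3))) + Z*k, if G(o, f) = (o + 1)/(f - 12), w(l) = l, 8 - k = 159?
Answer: -6340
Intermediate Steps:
k = -151 (k = 8 - 1*159 = 8 - 159 = -151)
Z = 42 (Z = 50 - 8 = 42)
G(o, f) = (1 + o)/(-12 + f)
G(-5*3, w(d(5, 3))) + Z*k = (1 - 5*3)/(-12 + 5) + 42*(-151) = (1 - 15)/(-7) - 6342 = -⅐*(-14) - 6342 = 2 - 6342 = -6340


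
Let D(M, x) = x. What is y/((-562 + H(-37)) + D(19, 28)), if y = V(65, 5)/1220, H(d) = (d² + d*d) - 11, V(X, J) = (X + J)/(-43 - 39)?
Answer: -7/21938772 ≈ -3.1907e-7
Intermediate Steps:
V(X, J) = -J/82 - X/82 (V(X, J) = (J + X)/(-82) = (J + X)*(-1/82) = -J/82 - X/82)
H(d) = -11 + 2*d² (H(d) = (d² + d²) - 11 = 2*d² - 11 = -11 + 2*d²)
y = -7/10004 (y = (-1/82*5 - 1/82*65)/1220 = (-5/82 - 65/82)*(1/1220) = -35/41*1/1220 = -7/10004 ≈ -0.00069972)
y/((-562 + H(-37)) + D(19, 28)) = -7/(10004*((-562 + (-11 + 2*(-37)²)) + 28)) = -7/(10004*((-562 + (-11 + 2*1369)) + 28)) = -7/(10004*((-562 + (-11 + 2738)) + 28)) = -7/(10004*((-562 + 2727) + 28)) = -7/(10004*(2165 + 28)) = -7/10004/2193 = -7/10004*1/2193 = -7/21938772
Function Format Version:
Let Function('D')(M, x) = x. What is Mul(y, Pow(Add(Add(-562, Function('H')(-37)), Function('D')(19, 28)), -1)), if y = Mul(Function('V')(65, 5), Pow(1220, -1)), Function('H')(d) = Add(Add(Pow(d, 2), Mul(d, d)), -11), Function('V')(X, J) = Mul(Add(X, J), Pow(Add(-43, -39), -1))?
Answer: Rational(-7, 21938772) ≈ -3.1907e-7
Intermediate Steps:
Function('V')(X, J) = Add(Mul(Rational(-1, 82), J), Mul(Rational(-1, 82), X)) (Function('V')(X, J) = Mul(Add(J, X), Pow(-82, -1)) = Mul(Add(J, X), Rational(-1, 82)) = Add(Mul(Rational(-1, 82), J), Mul(Rational(-1, 82), X)))
Function('H')(d) = Add(-11, Mul(2, Pow(d, 2))) (Function('H')(d) = Add(Add(Pow(d, 2), Pow(d, 2)), -11) = Add(Mul(2, Pow(d, 2)), -11) = Add(-11, Mul(2, Pow(d, 2))))
y = Rational(-7, 10004) (y = Mul(Add(Mul(Rational(-1, 82), 5), Mul(Rational(-1, 82), 65)), Pow(1220, -1)) = Mul(Add(Rational(-5, 82), Rational(-65, 82)), Rational(1, 1220)) = Mul(Rational(-35, 41), Rational(1, 1220)) = Rational(-7, 10004) ≈ -0.00069972)
Mul(y, Pow(Add(Add(-562, Function('H')(-37)), Function('D')(19, 28)), -1)) = Mul(Rational(-7, 10004), Pow(Add(Add(-562, Add(-11, Mul(2, Pow(-37, 2)))), 28), -1)) = Mul(Rational(-7, 10004), Pow(Add(Add(-562, Add(-11, Mul(2, 1369))), 28), -1)) = Mul(Rational(-7, 10004), Pow(Add(Add(-562, Add(-11, 2738)), 28), -1)) = Mul(Rational(-7, 10004), Pow(Add(Add(-562, 2727), 28), -1)) = Mul(Rational(-7, 10004), Pow(Add(2165, 28), -1)) = Mul(Rational(-7, 10004), Pow(2193, -1)) = Mul(Rational(-7, 10004), Rational(1, 2193)) = Rational(-7, 21938772)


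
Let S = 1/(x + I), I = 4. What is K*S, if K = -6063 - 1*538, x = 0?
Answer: -6601/4 ≈ -1650.3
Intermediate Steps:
K = -6601 (K = -6063 - 538 = -6601)
S = ¼ (S = 1/(0 + 4) = 1/4 = ¼ ≈ 0.25000)
K*S = -6601*¼ = -6601/4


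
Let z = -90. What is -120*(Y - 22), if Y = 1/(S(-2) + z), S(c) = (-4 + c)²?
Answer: 23780/9 ≈ 2642.2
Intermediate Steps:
Y = -1/54 (Y = 1/((-4 - 2)² - 90) = 1/((-6)² - 90) = 1/(36 - 90) = 1/(-54) = -1/54 ≈ -0.018519)
-120*(Y - 22) = -120*(-1/54 - 22) = -120*(-1189/54) = 23780/9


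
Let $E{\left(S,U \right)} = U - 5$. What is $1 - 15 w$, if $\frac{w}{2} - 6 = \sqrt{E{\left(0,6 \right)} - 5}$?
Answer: $-179 - 60 i \approx -179.0 - 60.0 i$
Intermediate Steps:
$E{\left(S,U \right)} = -5 + U$
$w = 12 + 4 i$ ($w = 12 + 2 \sqrt{\left(-5 + 6\right) - 5} = 12 + 2 \sqrt{1 - 5} = 12 + 2 \sqrt{-4} = 12 + 2 \cdot 2 i = 12 + 4 i \approx 12.0 + 4.0 i$)
$1 - 15 w = 1 - 15 \left(12 + 4 i\right) = 1 - \left(180 + 60 i\right) = -179 - 60 i$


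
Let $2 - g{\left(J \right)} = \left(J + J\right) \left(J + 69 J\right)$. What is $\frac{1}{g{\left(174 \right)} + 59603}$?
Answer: $- \frac{1}{4179035} \approx -2.3929 \cdot 10^{-7}$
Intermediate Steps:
$g{\left(J \right)} = 2 - 140 J^{2}$ ($g{\left(J \right)} = 2 - \left(J + J\right) \left(J + 69 J\right) = 2 - 2 J 70 J = 2 - 140 J^{2}$)
$\frac{1}{g{\left(174 \right)} + 59603} = \frac{1}{\left(2 - 140 \cdot 174^{2}\right) + 59603} = \frac{1}{\left(2 - 4238640\right) + 59603} = \frac{1}{-4238638 + 59603} = \frac{1}{-4179035} = - \frac{1}{4179035}$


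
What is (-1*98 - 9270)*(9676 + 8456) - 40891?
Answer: -169901467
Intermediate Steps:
(-1*98 - 9270)*(9676 + 8456) - 40891 = (-98 - 9270)*18132 - 40891 = -9368*18132 - 40891 = -169860576 - 40891 = -169901467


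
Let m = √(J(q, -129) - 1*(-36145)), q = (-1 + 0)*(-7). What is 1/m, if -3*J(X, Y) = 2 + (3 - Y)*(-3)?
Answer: √6663/15547 ≈ 0.0052503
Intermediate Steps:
q = 7 (q = -1*(-7) = 7)
J(X, Y) = 7/3 - Y (J(X, Y) = -(2 + (3 - Y)*(-3))/3 = -(2 + (-9 + 3*Y))/3 = -(-7 + 3*Y)/3 = 7/3 - Y)
m = 7*√6663/3 (m = √((7/3 - 1*(-129)) - 1*(-36145)) = √((7/3 + 129) + 36145) = √(394/3 + 36145) = √(108829/3) = 7*√6663/3 ≈ 190.46)
1/m = 1/(7*√6663/3) = √6663/15547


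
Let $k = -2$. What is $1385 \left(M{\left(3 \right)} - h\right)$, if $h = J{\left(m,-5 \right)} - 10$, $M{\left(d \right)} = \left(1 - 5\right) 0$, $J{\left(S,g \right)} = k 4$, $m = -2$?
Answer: $24930$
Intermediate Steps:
$J{\left(S,g \right)} = -8$ ($J{\left(S,g \right)} = \left(-2\right) 4 = -8$)
$M{\left(d \right)} = 0$ ($M{\left(d \right)} = \left(-4\right) 0 = 0$)
$h = -18$ ($h = -8 - 10 = -18$)
$1385 \left(M{\left(3 \right)} - h\right) = 1385 \left(0 - -18\right) = 1385 \left(0 + 18\right) = 1385 \cdot 18 = 24930$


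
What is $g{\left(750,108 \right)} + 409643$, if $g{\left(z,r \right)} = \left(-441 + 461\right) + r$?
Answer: $409771$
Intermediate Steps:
$g{\left(z,r \right)} = 20 + r$
$g{\left(750,108 \right)} + 409643 = \left(20 + 108\right) + 409643 = 128 + 409643 = 409771$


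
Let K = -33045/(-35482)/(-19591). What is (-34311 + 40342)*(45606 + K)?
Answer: 191194769486443137/695127862 ≈ 2.7505e+8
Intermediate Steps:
K = -33045/695127862 (K = -33045*(-1/35482)*(-1/19591) = (33045/35482)*(-1/19591) = -33045/695127862 ≈ -4.7538e-5)
(-34311 + 40342)*(45606 + K) = (-34311 + 40342)*(45606 - 33045/695127862) = 6031*(31702001241327/695127862) = 191194769486443137/695127862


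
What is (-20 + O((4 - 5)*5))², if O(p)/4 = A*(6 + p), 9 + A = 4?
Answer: 1600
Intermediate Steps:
A = -5 (A = -9 + 4 = -5)
O(p) = -120 - 20*p (O(p) = 4*(-5*(6 + p)) = 4*(-30 - 5*p) = -120 - 20*p)
(-20 + O((4 - 5)*5))² = (-20 + (-120 - 20*(4 - 5)*5))² = (-20 + (-120 - (-20)*5))² = (-20 + (-120 - 20*(-5)))² = (-20 + (-120 + 100))² = (-20 - 20)² = (-40)² = 1600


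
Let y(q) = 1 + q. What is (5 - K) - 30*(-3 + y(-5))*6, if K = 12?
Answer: 1253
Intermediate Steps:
(5 - K) - 30*(-3 + y(-5))*6 = (5 - 1*12) - 30*(-3 + (1 - 5))*6 = (5 - 12) - 30*(-3 - 4)*6 = -7 - (-210)*6 = -7 - 30*(-42) = -7 + 1260 = 1253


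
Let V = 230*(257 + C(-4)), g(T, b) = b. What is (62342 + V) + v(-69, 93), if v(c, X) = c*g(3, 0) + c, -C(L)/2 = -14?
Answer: 127823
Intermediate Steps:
C(L) = 28 (C(L) = -2*(-14) = 28)
v(c, X) = c (v(c, X) = c*0 + c = 0 + c = c)
V = 65550 (V = 230*(257 + 28) = 230*285 = 65550)
(62342 + V) + v(-69, 93) = (62342 + 65550) - 69 = 127892 - 69 = 127823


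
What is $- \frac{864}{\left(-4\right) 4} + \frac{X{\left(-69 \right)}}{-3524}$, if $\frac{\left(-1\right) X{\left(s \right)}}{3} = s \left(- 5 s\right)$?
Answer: $\frac{118881}{3524} \approx 33.735$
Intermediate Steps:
$X{\left(s \right)} = 15 s^{2}$ ($X{\left(s \right)} = - 3 s \left(- 5 s\right) = - 3 \left(- 5 s^{2}\right) = 15 s^{2}$)
$- \frac{864}{\left(-4\right) 4} + \frac{X{\left(-69 \right)}}{-3524} = - \frac{864}{\left(-4\right) 4} + \frac{15 \left(-69\right)^{2}}{-3524} = - \frac{864}{-16} + 15 \cdot 4761 \left(- \frac{1}{3524}\right) = \left(-864\right) \left(- \frac{1}{16}\right) + 71415 \left(- \frac{1}{3524}\right) = 54 - \frac{71415}{3524} = \frac{118881}{3524}$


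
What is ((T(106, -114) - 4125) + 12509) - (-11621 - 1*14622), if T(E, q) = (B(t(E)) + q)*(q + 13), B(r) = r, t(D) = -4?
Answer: 46545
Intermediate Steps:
T(E, q) = (-4 + q)*(13 + q) (T(E, q) = (-4 + q)*(q + 13) = (-4 + q)*(13 + q))
((T(106, -114) - 4125) + 12509) - (-11621 - 1*14622) = (((-52 + (-114)**2 + 9*(-114)) - 4125) + 12509) - (-11621 - 1*14622) = (((-52 + 12996 - 1026) - 4125) + 12509) - (-11621 - 14622) = ((11918 - 4125) + 12509) - 1*(-26243) = (7793 + 12509) + 26243 = 20302 + 26243 = 46545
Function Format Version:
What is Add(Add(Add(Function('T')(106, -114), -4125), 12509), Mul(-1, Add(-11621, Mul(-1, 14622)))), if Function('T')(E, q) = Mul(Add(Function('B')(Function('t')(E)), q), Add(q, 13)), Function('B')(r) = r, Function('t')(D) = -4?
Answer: 46545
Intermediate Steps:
Function('T')(E, q) = Mul(Add(-4, q), Add(13, q)) (Function('T')(E, q) = Mul(Add(-4, q), Add(q, 13)) = Mul(Add(-4, q), Add(13, q)))
Add(Add(Add(Function('T')(106, -114), -4125), 12509), Mul(-1, Add(-11621, Mul(-1, 14622)))) = Add(Add(Add(Add(-52, Pow(-114, 2), Mul(9, -114)), -4125), 12509), Mul(-1, Add(-11621, Mul(-1, 14622)))) = Add(Add(Add(Add(-52, 12996, -1026), -4125), 12509), Mul(-1, Add(-11621, -14622))) = Add(Add(Add(11918, -4125), 12509), Mul(-1, -26243)) = Add(Add(7793, 12509), 26243) = Add(20302, 26243) = 46545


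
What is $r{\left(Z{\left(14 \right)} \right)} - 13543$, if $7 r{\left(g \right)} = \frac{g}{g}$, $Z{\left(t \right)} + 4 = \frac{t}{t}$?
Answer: $- \frac{94800}{7} \approx -13543.0$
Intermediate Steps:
$Z{\left(t \right)} = -3$ ($Z{\left(t \right)} = -4 + \frac{t}{t} = -4 + 1 = -3$)
$r{\left(g \right)} = \frac{1}{7}$ ($r{\left(g \right)} = \frac{g \frac{1}{g}}{7} = \frac{1}{7} \cdot 1 = \frac{1}{7}$)
$r{\left(Z{\left(14 \right)} \right)} - 13543 = \frac{1}{7} - 13543 = - \frac{94800}{7}$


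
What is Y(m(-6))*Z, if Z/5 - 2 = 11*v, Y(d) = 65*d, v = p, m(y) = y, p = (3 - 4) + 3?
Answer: -46800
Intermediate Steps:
p = 2 (p = -1 + 3 = 2)
v = 2
Z = 120 (Z = 10 + 5*(11*2) = 10 + 5*22 = 10 + 110 = 120)
Y(m(-6))*Z = (65*(-6))*120 = -390*120 = -46800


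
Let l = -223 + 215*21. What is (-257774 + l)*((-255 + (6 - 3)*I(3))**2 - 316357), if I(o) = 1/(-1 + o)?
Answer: 127802962839/2 ≈ 6.3901e+10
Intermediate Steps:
l = 4292 (l = -223 + 4515 = 4292)
(-257774 + l)*((-255 + (6 - 3)*I(3))**2 - 316357) = (-257774 + 4292)*((-255 + (6 - 3)/(-1 + 3))**2 - 316357) = -253482*((-255 + 3/2)**2 - 316357) = -253482*((-507/2)**2 - 316357) = -253482*(257049/4 - 316357) = -253482*(-1008379/4) = 127802962839/2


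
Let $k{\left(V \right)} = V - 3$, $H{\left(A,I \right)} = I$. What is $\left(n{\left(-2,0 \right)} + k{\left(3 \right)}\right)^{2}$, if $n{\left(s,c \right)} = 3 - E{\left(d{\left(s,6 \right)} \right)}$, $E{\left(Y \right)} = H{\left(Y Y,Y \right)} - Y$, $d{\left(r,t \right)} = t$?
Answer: $9$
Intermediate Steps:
$E{\left(Y \right)} = 0$ ($E{\left(Y \right)} = Y - Y = 0$)
$n{\left(s,c \right)} = 3$ ($n{\left(s,c \right)} = 3 - 0 = 3 + 0 = 3$)
$k{\left(V \right)} = -3 + V$ ($k{\left(V \right)} = V - 3 = -3 + V$)
$\left(n{\left(-2,0 \right)} + k{\left(3 \right)}\right)^{2} = \left(3 + \left(-3 + 3\right)\right)^{2} = \left(3 + 0\right)^{2} = 3^{2} = 9$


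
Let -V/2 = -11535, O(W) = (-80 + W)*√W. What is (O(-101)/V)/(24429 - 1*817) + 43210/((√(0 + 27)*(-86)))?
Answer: -21605*√3/387 - 181*I*√101/544728840 ≈ -96.695 - 3.3393e-6*I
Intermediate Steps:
O(W) = √W*(-80 + W)
V = 23070 (V = -2*(-11535) = 23070)
(O(-101)/V)/(24429 - 1*817) + 43210/((√(0 + 27)*(-86))) = ((√(-101)*(-80 - 101))/23070)/(24429 - 1*817) + 43210/((√(0 + 27)*(-86))) = (((I*√101)*(-181))*(1/23070))/(24429 - 817) + 43210/((√27*(-86))) = (-181*I*√101*(1/23070))/23612 + 43210/(((3*√3)*(-86))) = -181*I*√101/23070*(1/23612) + 43210/((-258*√3)) = -181*I*√101/544728840 + 43210*(-√3/774) = -181*I*√101/544728840 - 21605*√3/387 = -21605*√3/387 - 181*I*√101/544728840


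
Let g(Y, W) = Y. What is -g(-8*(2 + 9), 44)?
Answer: 88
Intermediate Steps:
-g(-8*(2 + 9), 44) = -(-8)*(2 + 9) = -(-8)*11 = -1*(-88) = 88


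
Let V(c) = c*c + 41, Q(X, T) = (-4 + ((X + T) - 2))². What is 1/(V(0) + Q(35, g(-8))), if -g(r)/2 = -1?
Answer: 1/1002 ≈ 0.00099800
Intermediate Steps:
g(r) = 2 (g(r) = -2*(-1) = 2)
Q(X, T) = (-6 + T + X)² (Q(X, T) = (-4 + ((T + X) - 2))² = (-4 + (-2 + T + X))² = (-6 + T + X)²)
V(c) = 41 + c² (V(c) = c² + 41 = 41 + c²)
1/(V(0) + Q(35, g(-8))) = 1/((41 + 0²) + (-6 + 2 + 35)²) = 1/((41 + 0) + 31²) = 1/(41 + 961) = 1/1002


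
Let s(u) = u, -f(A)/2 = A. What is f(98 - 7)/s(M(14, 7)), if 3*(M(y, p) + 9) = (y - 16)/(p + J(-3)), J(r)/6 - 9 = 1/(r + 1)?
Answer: 1131/56 ≈ 20.196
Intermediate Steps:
J(r) = 54 + 6/(1 + r) (J(r) = 54 + 6/(r + 1) = 54 + 6/(1 + r))
f(A) = -2*A
M(y, p) = -9 + (-16 + y)/(3*(51 + p)) (M(y, p) = -9 + ((y - 16)/(p + 6*(10 + 9*(-3))/(1 - 3)))/3 = -9 + ((-16 + y)/(p + 6*(10 - 27)/(-2)))/3 = -9 + ((-16 + y)/(p + 6*(-½)*(-17)))/3 = -9 + ((-16 + y)/(p + 51))/3 = -9 + ((-16 + y)/(51 + p))/3 = -9 + (-16 + y)/(3*(51 + p)))
f(98 - 7)/s(M(14, 7)) = (-2*(98 - 7))/(((-1393 + 14 - 27*7)/(3*(51 + 7)))) = (-2*91)/(((⅓)*(-1393 + 14 - 189)/58)) = -182/((⅓)*(1/58)*(-1568)) = -182/(-784/87) = -182*(-87/784) = 1131/56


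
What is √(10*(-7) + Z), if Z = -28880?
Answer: 5*I*√1158 ≈ 170.15*I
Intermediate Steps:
√(10*(-7) + Z) = √(10*(-7) - 28880) = √(-70 - 28880) = √(-28950) = 5*I*√1158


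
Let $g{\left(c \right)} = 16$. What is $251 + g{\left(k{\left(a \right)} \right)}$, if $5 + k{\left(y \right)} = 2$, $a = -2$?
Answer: $267$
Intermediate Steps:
$k{\left(y \right)} = -3$ ($k{\left(y \right)} = -5 + 2 = -3$)
$251 + g{\left(k{\left(a \right)} \right)} = 251 + 16 = 267$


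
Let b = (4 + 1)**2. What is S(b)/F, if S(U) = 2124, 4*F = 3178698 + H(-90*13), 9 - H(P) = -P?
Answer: 2832/1059179 ≈ 0.0026738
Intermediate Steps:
H(P) = 9 + P (H(P) = 9 - (-1)*P = 9 + P)
F = 3177537/4 (F = (3178698 + (9 - 90*13))/4 = (3178698 + (9 - 1170))/4 = (3178698 - 1161)/4 = (1/4)*3177537 = 3177537/4 ≈ 7.9438e+5)
b = 25 (b = 5**2 = 25)
S(b)/F = 2124/(3177537/4) = 2124*(4/3177537) = 2832/1059179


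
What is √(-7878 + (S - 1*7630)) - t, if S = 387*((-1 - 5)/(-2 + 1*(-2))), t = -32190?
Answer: 32190 + I*√59710/2 ≈ 32190.0 + 122.18*I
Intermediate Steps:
S = 1161/2 (S = 387*(-6/(-2 - 2)) = 387*(-6/(-4)) = 387*(-6*(-¼)) = 387*(3/2) = 1161/2 ≈ 580.50)
√(-7878 + (S - 1*7630)) - t = √(-7878 + (1161/2 - 1*7630)) - 1*(-32190) = √(-7878 + (1161/2 - 7630)) + 32190 = √(-7878 - 14099/2) + 32190 = √(-29855/2) + 32190 = I*√59710/2 + 32190 = 32190 + I*√59710/2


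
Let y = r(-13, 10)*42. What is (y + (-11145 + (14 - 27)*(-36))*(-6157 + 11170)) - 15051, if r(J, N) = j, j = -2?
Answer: -53538936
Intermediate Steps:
r(J, N) = -2
y = -84 (y = -2*42 = -84)
(y + (-11145 + (14 - 27)*(-36))*(-6157 + 11170)) - 15051 = (-84 + (-11145 + (14 - 27)*(-36))*(-6157 + 11170)) - 15051 = (-84 + (-11145 - 13*(-36))*5013) - 15051 = (-84 + (-11145 + 468)*5013) - 15051 = (-84 - 10677*5013) - 15051 = (-84 - 53523801) - 15051 = -53523885 - 15051 = -53538936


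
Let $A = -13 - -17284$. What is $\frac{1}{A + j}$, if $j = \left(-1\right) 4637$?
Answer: $\frac{1}{12634} \approx 7.9151 \cdot 10^{-5}$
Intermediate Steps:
$j = -4637$
$A = 17271$ ($A = -13 + 17284 = 17271$)
$\frac{1}{A + j} = \frac{1}{17271 - 4637} = \frac{1}{12634}$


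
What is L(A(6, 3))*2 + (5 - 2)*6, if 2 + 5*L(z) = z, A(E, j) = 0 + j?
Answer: 92/5 ≈ 18.400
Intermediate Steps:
A(E, j) = j
L(z) = -⅖ + z/5
L(A(6, 3))*2 + (5 - 2)*6 = (-⅖ + (⅕)*3)*2 + (5 - 2)*6 = (-⅖ + ⅗)*2 + 3*6 = (⅕)*2 + 18 = ⅖ + 18 = 92/5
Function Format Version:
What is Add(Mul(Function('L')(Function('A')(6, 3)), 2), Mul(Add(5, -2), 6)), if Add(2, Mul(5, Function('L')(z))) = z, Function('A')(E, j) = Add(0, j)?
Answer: Rational(92, 5) ≈ 18.400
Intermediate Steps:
Function('A')(E, j) = j
Function('L')(z) = Add(Rational(-2, 5), Mul(Rational(1, 5), z))
Add(Mul(Function('L')(Function('A')(6, 3)), 2), Mul(Add(5, -2), 6)) = Add(Mul(Add(Rational(-2, 5), Mul(Rational(1, 5), 3)), 2), Mul(Add(5, -2), 6)) = Add(Mul(Add(Rational(-2, 5), Rational(3, 5)), 2), Mul(3, 6)) = Add(Mul(Rational(1, 5), 2), 18) = Add(Rational(2, 5), 18) = Rational(92, 5)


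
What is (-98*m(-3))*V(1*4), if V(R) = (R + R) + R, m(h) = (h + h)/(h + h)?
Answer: -1176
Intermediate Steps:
m(h) = 1 (m(h) = (2*h)/((2*h)) = (2*h)*(1/(2*h)) = 1)
V(R) = 3*R (V(R) = 2*R + R = 3*R)
(-98*m(-3))*V(1*4) = (-98*1)*(3*(1*4)) = -294*4 = -98*12 = -1176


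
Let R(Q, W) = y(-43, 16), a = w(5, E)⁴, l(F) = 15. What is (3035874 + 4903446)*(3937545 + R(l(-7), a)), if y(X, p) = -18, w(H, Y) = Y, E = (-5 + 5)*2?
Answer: 31261286861640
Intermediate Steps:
E = 0 (E = 0*2 = 0)
a = 0 (a = 0⁴ = 0)
R(Q, W) = -18
(3035874 + 4903446)*(3937545 + R(l(-7), a)) = (3035874 + 4903446)*(3937545 - 18) = 7939320*3937527 = 31261286861640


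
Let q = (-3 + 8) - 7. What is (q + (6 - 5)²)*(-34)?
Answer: 34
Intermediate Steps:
q = -2 (q = 5 - 7 = -2)
(q + (6 - 5)²)*(-34) = (-2 + (6 - 5)²)*(-34) = (-2 + 1²)*(-34) = (-2 + 1)*(-34) = -1*(-34) = 34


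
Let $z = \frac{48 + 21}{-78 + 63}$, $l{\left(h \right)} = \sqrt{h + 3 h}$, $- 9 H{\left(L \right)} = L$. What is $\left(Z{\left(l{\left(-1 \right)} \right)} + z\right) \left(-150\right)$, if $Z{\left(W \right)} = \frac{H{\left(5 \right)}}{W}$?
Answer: $690 - \frac{125 i}{3} \approx 690.0 - 41.667 i$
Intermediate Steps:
$H{\left(L \right)} = - \frac{L}{9}$
$l{\left(h \right)} = 2 \sqrt{h}$ ($l{\left(h \right)} = \sqrt{4 h} = 2 \sqrt{h}$)
$z = - \frac{23}{5}$ ($z = \frac{69}{-15} = 69 \left(- \frac{1}{15}\right) = - \frac{23}{5} \approx -4.6$)
$Z{\left(W \right)} = - \frac{5}{9 W}$ ($Z{\left(W \right)} = \frac{\left(- \frac{1}{9}\right) 5}{W} = - \frac{5}{9 W}$)
$\left(Z{\left(l{\left(-1 \right)} \right)} + z\right) \left(-150\right) = \left(- \frac{5}{9 \cdot 2 \sqrt{-1}} - \frac{23}{5}\right) \left(-150\right) = \left(- \frac{5}{9 \cdot 2 i} - \frac{23}{5}\right) \left(-150\right) = \left(- \frac{5 \left(- \frac{i}{2}\right)}{9} - \frac{23}{5}\right) \left(-150\right) = \left(\frac{5 i}{18} - \frac{23}{5}\right) \left(-150\right) = \left(- \frac{23}{5} + \frac{5 i}{18}\right) \left(-150\right) = 690 - \frac{125 i}{3}$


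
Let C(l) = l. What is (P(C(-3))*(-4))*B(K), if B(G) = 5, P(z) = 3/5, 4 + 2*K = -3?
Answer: -12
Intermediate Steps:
K = -7/2 (K = -2 + (1/2)*(-3) = -2 - 3/2 = -7/2 ≈ -3.5000)
P(z) = 3/5 (P(z) = 3*(1/5) = 3/5)
(P(C(-3))*(-4))*B(K) = ((3/5)*(-4))*5 = -12/5*5 = -12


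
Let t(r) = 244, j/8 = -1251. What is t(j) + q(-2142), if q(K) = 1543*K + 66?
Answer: -3304796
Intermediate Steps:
j = -10008 (j = 8*(-1251) = -10008)
q(K) = 66 + 1543*K
t(j) + q(-2142) = 244 + (66 + 1543*(-2142)) = 244 + (66 - 3305106) = 244 - 3305040 = -3304796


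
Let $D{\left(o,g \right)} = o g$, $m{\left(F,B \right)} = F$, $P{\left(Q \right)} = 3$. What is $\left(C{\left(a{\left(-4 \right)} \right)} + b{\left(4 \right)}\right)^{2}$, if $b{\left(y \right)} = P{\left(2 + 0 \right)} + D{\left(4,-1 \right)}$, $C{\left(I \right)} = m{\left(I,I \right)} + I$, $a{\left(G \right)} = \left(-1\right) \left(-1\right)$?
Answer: $1$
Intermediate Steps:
$a{\left(G \right)} = 1$
$C{\left(I \right)} = 2 I$ ($C{\left(I \right)} = I + I = 2 I$)
$D{\left(o,g \right)} = g o$
$b{\left(y \right)} = -1$ ($b{\left(y \right)} = 3 - 4 = -1$)
$\left(C{\left(a{\left(-4 \right)} \right)} + b{\left(4 \right)}\right)^{2} = \left(2 \cdot 1 - 1\right)^{2} = \left(2 - 1\right)^{2} = 1^{2} = 1$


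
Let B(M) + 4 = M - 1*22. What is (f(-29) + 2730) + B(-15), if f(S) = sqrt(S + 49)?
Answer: 2689 + 2*sqrt(5) ≈ 2693.5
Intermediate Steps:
f(S) = sqrt(49 + S)
B(M) = -26 + M (B(M) = -4 + (M - 1*22) = -4 + (M - 22) = -4 + (-22 + M) = -26 + M)
(f(-29) + 2730) + B(-15) = (sqrt(49 - 29) + 2730) + (-26 - 15) = (sqrt(20) + 2730) - 41 = (2*sqrt(5) + 2730) - 41 = (2730 + 2*sqrt(5)) - 41 = 2689 + 2*sqrt(5)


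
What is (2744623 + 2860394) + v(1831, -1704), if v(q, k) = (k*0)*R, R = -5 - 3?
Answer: 5605017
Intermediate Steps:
R = -8
v(q, k) = 0 (v(q, k) = (k*0)*(-8) = 0*(-8) = 0)
(2744623 + 2860394) + v(1831, -1704) = (2744623 + 2860394) + 0 = 5605017 + 0 = 5605017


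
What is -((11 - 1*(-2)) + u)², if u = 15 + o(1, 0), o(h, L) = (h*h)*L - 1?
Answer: -729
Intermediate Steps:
o(h, L) = -1 + L*h² (o(h, L) = h²*L - 1 = L*h² - 1 = -1 + L*h²)
u = 14 (u = 15 + (-1 + 0*1²) = 15 + (-1 + 0*1) = 15 + (-1 + 0) = 15 - 1 = 14)
-((11 - 1*(-2)) + u)² = -((11 - 1*(-2)) + 14)² = -((11 + 2) + 14)² = -(13 + 14)² = -1*27² = -1*729 = -729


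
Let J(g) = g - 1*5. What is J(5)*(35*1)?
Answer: 0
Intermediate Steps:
J(g) = -5 + g (J(g) = g - 5 = -5 + g)
J(5)*(35*1) = (-5 + 5)*(35*1) = 0*35 = 0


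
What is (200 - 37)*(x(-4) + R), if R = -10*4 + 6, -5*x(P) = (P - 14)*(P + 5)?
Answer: -24776/5 ≈ -4955.2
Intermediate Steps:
x(P) = -(-14 + P)*(5 + P)/5 (x(P) = -(P - 14)*(P + 5)/5 = -(-14 + P)*(5 + P)/5)
R = -34 (R = -40 + 6 = -34)
(200 - 37)*(x(-4) + R) = (200 - 37)*((14 - ⅕*(-4)² + (9/5)*(-4)) - 34) = 163*((14 - ⅕*16 - 36/5) - 34) = 163*((14 - 16/5 - 36/5) - 34) = 163*(18/5 - 34) = 163*(-152/5) = -24776/5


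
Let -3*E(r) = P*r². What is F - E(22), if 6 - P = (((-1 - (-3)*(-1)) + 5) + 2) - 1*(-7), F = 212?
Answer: -1300/3 ≈ -433.33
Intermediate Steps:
P = -4 (P = 6 - ((((-1 - (-3)*(-1)) + 5) + 2) - 1*(-7)) = 6 - ((((-1 - 1*3) + 5) + 2) + 7) = 6 - ((((-1 - 3) + 5) + 2) + 7) = 6 - (((-4 + 5) + 2) + 7) = 6 - ((1 + 2) + 7) = 6 - (3 + 7) = 6 - 1*10 = 6 - 10 = -4)
E(r) = 4*r²/3 (E(r) = -(-4)*r²/3 = 4*r²/3)
F - E(22) = 212 - 4*22²/3 = 212 - 4*484/3 = 212 - 1*1936/3 = 212 - 1936/3 = -1300/3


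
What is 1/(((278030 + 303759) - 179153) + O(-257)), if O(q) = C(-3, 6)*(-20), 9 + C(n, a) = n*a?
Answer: 1/403176 ≈ 2.4803e-6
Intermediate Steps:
C(n, a) = -9 + a*n (C(n, a) = -9 + n*a = -9 + a*n)
O(q) = 540 (O(q) = (-9 + 6*(-3))*(-20) = (-9 - 18)*(-20) = -27*(-20) = 540)
1/(((278030 + 303759) - 179153) + O(-257)) = 1/(((278030 + 303759) - 179153) + 540) = 1/((581789 - 179153) + 540) = 1/(402636 + 540) = 1/403176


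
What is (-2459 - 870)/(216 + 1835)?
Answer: -3329/2051 ≈ -1.6231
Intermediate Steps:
(-2459 - 870)/(216 + 1835) = -3329/2051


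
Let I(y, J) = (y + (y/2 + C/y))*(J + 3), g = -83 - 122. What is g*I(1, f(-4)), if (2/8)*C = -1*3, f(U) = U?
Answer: -4305/2 ≈ -2152.5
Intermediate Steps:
g = -205
C = -12 (C = 4*(-1*3) = 4*(-3) = -12)
I(y, J) = (3 + J)*(-12/y + 3*y/2) (I(y, J) = (y + (y/2 - 12/y))*(J + 3) = (y + (y*(1/2) - 12/y))*(3 + J) = (y + (y/2 - 12/y))*(3 + J) = (-12/y + 3*y/2)*(3 + J) = (3 + J)*(-12/y + 3*y/2))
g*I(1, f(-4)) = -615*(-24 - 8*(-4) + 1**2*(3 - 4))/(2*1) = -615*(-24 + 32 + 1*(-1))/2 = -615*(-24 + 32 - 1)/2 = -615*7/2 = -205*21/2 = -4305/2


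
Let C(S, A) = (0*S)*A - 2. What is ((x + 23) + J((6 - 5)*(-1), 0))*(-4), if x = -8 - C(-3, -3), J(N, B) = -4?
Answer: -52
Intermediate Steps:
C(S, A) = -2 (C(S, A) = 0*A - 2 = 0 - 2 = -2)
x = -6 (x = -8 - 1*(-2) = -8 + 2 = -6)
((x + 23) + J((6 - 5)*(-1), 0))*(-4) = ((-6 + 23) - 4)*(-4) = (17 - 4)*(-4) = 13*(-4) = -52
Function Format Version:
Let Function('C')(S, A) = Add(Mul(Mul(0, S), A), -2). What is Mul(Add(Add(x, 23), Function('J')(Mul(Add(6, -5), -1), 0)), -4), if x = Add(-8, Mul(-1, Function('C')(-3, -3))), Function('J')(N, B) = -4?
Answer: -52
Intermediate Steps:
Function('C')(S, A) = -2 (Function('C')(S, A) = Add(Mul(0, A), -2) = Add(0, -2) = -2)
x = -6 (x = Add(-8, Mul(-1, -2)) = Add(-8, 2) = -6)
Mul(Add(Add(x, 23), Function('J')(Mul(Add(6, -5), -1), 0)), -4) = Mul(Add(Add(-6, 23), -4), -4) = Mul(Add(17, -4), -4) = Mul(13, -4) = -52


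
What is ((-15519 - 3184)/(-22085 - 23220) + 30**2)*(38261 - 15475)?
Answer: 929513923558/45305 ≈ 2.0517e+7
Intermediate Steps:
((-15519 - 3184)/(-22085 - 23220) + 30**2)*(38261 - 15475) = (-18703/(-45305) + 900)*22786 = (-18703*(-1/45305) + 900)*22786 = (18703/45305 + 900)*22786 = (40793203/45305)*22786 = 929513923558/45305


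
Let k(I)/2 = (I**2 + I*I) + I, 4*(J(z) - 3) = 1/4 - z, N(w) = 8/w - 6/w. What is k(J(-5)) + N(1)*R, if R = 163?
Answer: 26177/64 ≈ 409.02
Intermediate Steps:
N(w) = 2/w
J(z) = 49/16 - z/4 (J(z) = 3 + (1/4 - z)/4 = 3 + (1/16 - z/4) = 49/16 - z/4)
k(I) = 2*I + 4*I**2 (k(I) = 2*((I**2 + I*I) + I) = 2*((I**2 + I**2) + I) = 2*(2*I**2 + I) = 2*(I + 2*I**2) = 2*I + 4*I**2)
k(J(-5)) + N(1)*R = 2*(49/16 - 1/4*(-5))*(1 + 2*(49/16 - 1/4*(-5))) + (2/1)*163 = 2*(49/16 + 5/4)*(1 + 2*(49/16 + 5/4)) + (2*1)*163 = 2*(69/16)*(1 + 2*(69/16)) + 2*163 = 2*(69/16)*(1 + 69/8) + 326 = 2*(69/16)*(77/8) + 326 = 5313/64 + 326 = 26177/64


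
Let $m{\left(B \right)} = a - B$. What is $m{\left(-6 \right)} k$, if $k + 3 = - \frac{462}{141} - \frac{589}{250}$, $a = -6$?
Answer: $0$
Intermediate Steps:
$k = - \frac{101433}{11750}$ ($k = -3 - \left(\frac{154}{47} + \frac{589}{250}\right) = -3 - \frac{66183}{11750} = - \frac{101433}{11750} \approx -8.6326$)
$m{\left(B \right)} = -6 - B$
$m{\left(-6 \right)} k = \left(-6 - -6\right) \left(- \frac{101433}{11750}\right) = \left(-6 + 6\right) \left(- \frac{101433}{11750}\right) = 0 \left(- \frac{101433}{11750}\right) = 0$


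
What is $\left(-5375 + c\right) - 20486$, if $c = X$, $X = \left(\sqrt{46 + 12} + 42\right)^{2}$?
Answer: $-24039 + 84 \sqrt{58} \approx -23399.0$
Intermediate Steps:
$X = \left(42 + \sqrt{58}\right)^{2}$ ($X = \left(\sqrt{58} + 42\right)^{2} = \left(42 + \sqrt{58}\right)^{2} \approx 2461.7$)
$c = \left(42 + \sqrt{58}\right)^{2} \approx 2461.7$
$\left(-5375 + c\right) - 20486 = \left(-5375 + \left(42 + \sqrt{58}\right)^{2}\right) - 20486 = -25861 + \left(42 + \sqrt{58}\right)^{2}$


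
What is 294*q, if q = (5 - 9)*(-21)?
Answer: 24696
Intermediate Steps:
q = 84 (q = -4*(-21) = 84)
294*q = 294*84 = 24696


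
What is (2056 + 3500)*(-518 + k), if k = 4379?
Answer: 21451716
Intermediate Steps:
(2056 + 3500)*(-518 + k) = (2056 + 3500)*(-518 + 4379) = 5556*3861 = 21451716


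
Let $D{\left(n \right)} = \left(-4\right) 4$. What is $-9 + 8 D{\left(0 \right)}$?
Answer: $-137$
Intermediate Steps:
$D{\left(n \right)} = -16$
$-9 + 8 D{\left(0 \right)} = -9 + 8 \left(-16\right) = -9 - 128 = -137$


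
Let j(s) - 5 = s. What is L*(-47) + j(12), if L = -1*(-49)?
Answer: -2286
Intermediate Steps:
j(s) = 5 + s
L = 49
L*(-47) + j(12) = 49*(-47) + (5 + 12) = -2303 + 17 = -2286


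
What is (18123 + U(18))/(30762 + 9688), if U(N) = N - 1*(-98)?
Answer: 18239/40450 ≈ 0.45090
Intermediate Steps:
U(N) = 98 + N (U(N) = N + 98 = 98 + N)
(18123 + U(18))/(30762 + 9688) = (18123 + (98 + 18))/(30762 + 9688) = (18123 + 116)/40450 = 18239*(1/40450) = 18239/40450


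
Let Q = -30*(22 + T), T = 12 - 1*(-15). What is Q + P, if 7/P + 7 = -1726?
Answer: -2547517/1733 ≈ -1470.0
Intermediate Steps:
T = 27 (T = 12 + 15 = 27)
P = -7/1733 (P = 7/(-7 - 1726) = 7/(-1733) = 7*(-1/1733) = -7/1733 ≈ -0.0040392)
Q = -1470 (Q = -30*(22 + 27) = -30*49 = -1470)
Q + P = -1470 - 7/1733 = -2547517/1733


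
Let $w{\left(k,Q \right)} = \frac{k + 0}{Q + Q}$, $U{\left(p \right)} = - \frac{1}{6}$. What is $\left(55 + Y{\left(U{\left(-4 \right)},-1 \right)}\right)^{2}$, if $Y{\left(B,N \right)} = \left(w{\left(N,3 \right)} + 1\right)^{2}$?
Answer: $\frac{4020025}{1296} \approx 3101.9$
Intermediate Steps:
$U{\left(p \right)} = - \frac{1}{6}$ ($U{\left(p \right)} = \left(-1\right) \frac{1}{6} = - \frac{1}{6}$)
$w{\left(k,Q \right)} = \frac{k}{2 Q}$
$Y{\left(B,N \right)} = \left(1 + \frac{N}{6}\right)^{2}$ ($Y{\left(B,N \right)} = \left(\frac{N}{2 \cdot 3} + 1\right)^{2} = \left(\frac{1}{2} N \frac{1}{3} + 1\right)^{2} = \left(\frac{N}{6} + 1\right)^{2} = \left(1 + \frac{N}{6}\right)^{2}$)
$\left(55 + Y{\left(U{\left(-4 \right)},-1 \right)}\right)^{2} = \left(55 + \frac{\left(6 - 1\right)^{2}}{36}\right)^{2} = \left(55 + \frac{5^{2}}{36}\right)^{2} = \left(55 + \frac{1}{36} \cdot 25\right)^{2} = \left(55 + \frac{25}{36}\right)^{2} = \left(\frac{2005}{36}\right)^{2} = \frac{4020025}{1296}$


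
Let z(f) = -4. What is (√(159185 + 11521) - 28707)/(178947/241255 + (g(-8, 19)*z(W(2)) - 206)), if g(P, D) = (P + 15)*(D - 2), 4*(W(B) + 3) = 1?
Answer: 6925707285/164356963 - 241255*√170706/164356963 ≈ 41.532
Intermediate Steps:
W(B) = -11/4 (W(B) = -3 + (¼)*1 = -3 + ¼ = -11/4)
g(P, D) = (-2 + D)*(15 + P) (g(P, D) = (15 + P)*(-2 + D) = (-2 + D)*(15 + P))
(√(159185 + 11521) - 28707)/(178947/241255 + (g(-8, 19)*z(W(2)) - 206)) = (√(159185 + 11521) - 28707)/(178947/241255 + ((-30 - 2*(-8) + 15*19 + 19*(-8))*(-4) - 206)) = (√170706 - 28707)/(178947*(1/241255) + ((-30 + 16 + 285 - 152)*(-4) - 206)) = (-28707 + √170706)/(178947/241255 + (119*(-4) - 206)) = (-28707 + √170706)/(178947/241255 + (-476 - 206)) = (-28707 + √170706)/(178947/241255 - 682) = (-28707 + √170706)/(-164356963/241255) = (-28707 + √170706)*(-241255/164356963) = 6925707285/164356963 - 241255*√170706/164356963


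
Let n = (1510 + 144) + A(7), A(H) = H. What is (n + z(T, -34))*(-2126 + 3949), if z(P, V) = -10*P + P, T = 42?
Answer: 2338909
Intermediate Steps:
z(P, V) = -9*P
n = 1661 (n = (1510 + 144) + 7 = 1654 + 7 = 1661)
(n + z(T, -34))*(-2126 + 3949) = (1661 - 9*42)*(-2126 + 3949) = (1661 - 378)*1823 = 1283*1823 = 2338909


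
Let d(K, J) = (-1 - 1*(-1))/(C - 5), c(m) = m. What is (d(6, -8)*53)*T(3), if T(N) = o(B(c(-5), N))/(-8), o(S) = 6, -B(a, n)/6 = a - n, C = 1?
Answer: 0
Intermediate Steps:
B(a, n) = -6*a + 6*n (B(a, n) = -6*(a - n) = -6*a + 6*n)
d(K, J) = 0 (d(K, J) = (-1 - 1*(-1))/(1 - 5) = (-1 + 1)/(-4) = 0*(-¼) = 0)
T(N) = -¾ (T(N) = 6/(-8) = 6*(-⅛) = -¾)
(d(6, -8)*53)*T(3) = (0*53)*(-¾) = 0*(-¾) = 0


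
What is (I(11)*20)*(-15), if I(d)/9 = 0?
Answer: 0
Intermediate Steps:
I(d) = 0 (I(d) = 9*0 = 0)
(I(11)*20)*(-15) = (0*20)*(-15) = 0*(-15) = 0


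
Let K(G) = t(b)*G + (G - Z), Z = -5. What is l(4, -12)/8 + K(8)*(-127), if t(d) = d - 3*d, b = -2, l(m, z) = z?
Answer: -11433/2 ≈ -5716.5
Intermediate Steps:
t(d) = -2*d
K(G) = 5 + 5*G (K(G) = (-2*(-2))*G + (G - 1*(-5)) = 4*G + (G + 5) = 4*G + (5 + G) = 5 + 5*G)
l(4, -12)/8 + K(8)*(-127) = -12/8 + (5 + 5*8)*(-127) = -12*⅛ + (5 + 40)*(-127) = -3/2 + 45*(-127) = -3/2 - 5715 = -11433/2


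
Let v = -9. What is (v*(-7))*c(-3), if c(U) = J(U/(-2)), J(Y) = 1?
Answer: 63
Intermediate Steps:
c(U) = 1
(v*(-7))*c(-3) = -9*(-7)*1 = 63*1 = 63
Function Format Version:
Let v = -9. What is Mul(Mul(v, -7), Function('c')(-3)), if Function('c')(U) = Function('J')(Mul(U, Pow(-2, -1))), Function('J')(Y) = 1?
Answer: 63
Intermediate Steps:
Function('c')(U) = 1
Mul(Mul(v, -7), Function('c')(-3)) = Mul(Mul(-9, -7), 1) = Mul(63, 1) = 63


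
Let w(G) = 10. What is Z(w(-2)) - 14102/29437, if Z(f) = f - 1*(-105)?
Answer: 3371153/29437 ≈ 114.52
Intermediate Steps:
Z(f) = 105 + f (Z(f) = f + 105 = 105 + f)
Z(w(-2)) - 14102/29437 = (105 + 10) - 14102/29437 = 115 - 14102/29437 = 3371153/29437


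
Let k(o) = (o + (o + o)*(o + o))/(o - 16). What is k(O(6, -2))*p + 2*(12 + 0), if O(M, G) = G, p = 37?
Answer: -43/9 ≈ -4.7778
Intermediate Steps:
k(o) = (o + 4*o**2)/(-16 + o) (k(o) = (o + (2*o)*(2*o))/(-16 + o) = (o + 4*o**2)/(-16 + o))
k(O(6, -2))*p + 2*(12 + 0) = -2*(1 + 4*(-2))/(-16 - 2)*37 + 2*(12 + 0) = -2*(1 - 8)/(-18)*37 + 2*12 = -2*(-1/18)*(-7)*37 + 24 = -7/9*37 + 24 = -259/9 + 24 = -43/9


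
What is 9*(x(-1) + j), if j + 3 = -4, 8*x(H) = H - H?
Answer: -63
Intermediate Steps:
x(H) = 0 (x(H) = (H - H)/8 = (1/8)*0 = 0)
j = -7 (j = -3 - 4 = -7)
9*(x(-1) + j) = 9*(0 - 7) = 9*(-7) = -63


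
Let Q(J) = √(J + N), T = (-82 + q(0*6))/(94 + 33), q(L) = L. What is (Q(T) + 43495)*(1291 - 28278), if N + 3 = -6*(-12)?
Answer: -1173799565 - 26987*√1102487/127 ≈ -1.1740e+9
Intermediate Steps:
N = 69 (N = -3 - 6*(-12) = -3 + 72 = 69)
T = -82/127 (T = (-82 + 0*6)/(94 + 33) = (-82 + 0)/127 = -82*1/127 = -82/127 ≈ -0.64567)
Q(J) = √(69 + J) (Q(J) = √(J + 69) = √(69 + J))
(Q(T) + 43495)*(1291 - 28278) = (√(69 - 82/127) + 43495)*(1291 - 28278) = (√(8681/127) + 43495)*(-26987) = (√1102487/127 + 43495)*(-26987) = (43495 + √1102487/127)*(-26987) = -1173799565 - 26987*√1102487/127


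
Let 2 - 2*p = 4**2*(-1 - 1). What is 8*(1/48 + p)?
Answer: 817/6 ≈ 136.17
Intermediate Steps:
p = 17 (p = 1 - 4**2*(-1 - 1)/2 = 1 - 8*(-2) = 1 - 1/2*(-32) = 1 + 16 = 17)
8*(1/48 + p) = 8*(1/48 + 17) = 8*(817/48) = 817/6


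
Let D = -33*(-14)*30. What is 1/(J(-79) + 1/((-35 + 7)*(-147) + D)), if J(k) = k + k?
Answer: -17976/2840207 ≈ -0.0063291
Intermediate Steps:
J(k) = 2*k
D = 13860 (D = 462*30 = 13860)
1/(J(-79) + 1/((-35 + 7)*(-147) + D)) = 1/(2*(-79) + 1/((-35 + 7)*(-147) + 13860)) = 1/(-158 + 1/(-28*(-147) + 13860)) = 1/(-158 + 1/(4116 + 13860)) = 1/(-158 + 1/17976) = 1/(-2840207/17976) = -17976/2840207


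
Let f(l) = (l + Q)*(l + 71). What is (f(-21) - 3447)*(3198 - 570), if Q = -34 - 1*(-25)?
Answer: -13000716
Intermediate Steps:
Q = -9 (Q = -34 + 25 = -9)
f(l) = (-9 + l)*(71 + l) (f(l) = (l - 9)*(l + 71) = (-9 + l)*(71 + l))
(f(-21) - 3447)*(3198 - 570) = ((-639 + (-21)**2 + 62*(-21)) - 3447)*(3198 - 570) = ((-639 + 441 - 1302) - 3447)*2628 = (-1500 - 3447)*2628 = -4947*2628 = -13000716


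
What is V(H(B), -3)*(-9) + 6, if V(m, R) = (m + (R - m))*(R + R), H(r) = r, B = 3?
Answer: -156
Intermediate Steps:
V(m, R) = 2*R**2 (V(m, R) = R*(2*R) = 2*R**2)
V(H(B), -3)*(-9) + 6 = (2*(-3)**2)*(-9) + 6 = (2*9)*(-9) + 6 = 18*(-9) + 6 = -162 + 6 = -156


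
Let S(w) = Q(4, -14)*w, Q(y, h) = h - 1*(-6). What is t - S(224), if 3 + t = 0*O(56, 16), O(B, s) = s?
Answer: 1789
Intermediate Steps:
Q(y, h) = 6 + h (Q(y, h) = h + 6 = 6 + h)
t = -3 (t = -3 + 0*16 = -3 + 0 = -3)
S(w) = -8*w (S(w) = (6 - 14)*w = -8*w)
t - S(224) = -3 - (-8)*224 = -3 - 1*(-1792) = -3 + 1792 = 1789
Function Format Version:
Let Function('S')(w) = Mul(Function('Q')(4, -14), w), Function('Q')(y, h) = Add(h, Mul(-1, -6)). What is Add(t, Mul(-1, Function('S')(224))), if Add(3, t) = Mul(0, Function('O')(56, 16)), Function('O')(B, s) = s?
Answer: 1789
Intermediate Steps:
Function('Q')(y, h) = Add(6, h) (Function('Q')(y, h) = Add(h, 6) = Add(6, h))
t = -3 (t = Add(-3, Mul(0, 16)) = Add(-3, 0) = -3)
Function('S')(w) = Mul(-8, w) (Function('S')(w) = Mul(Add(6, -14), w) = Mul(-8, w))
Add(t, Mul(-1, Function('S')(224))) = Add(-3, Mul(-1, Mul(-8, 224))) = Add(-3, Mul(-1, -1792)) = Add(-3, 1792) = 1789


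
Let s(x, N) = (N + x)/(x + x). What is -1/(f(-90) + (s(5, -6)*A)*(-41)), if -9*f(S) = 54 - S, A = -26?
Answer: 5/613 ≈ 0.0081566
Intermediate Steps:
s(x, N) = (N + x)/(2*x) (s(x, N) = (N + x)/((2*x)) = (N + x)*(1/(2*x)) = (N + x)/(2*x))
f(S) = -6 + S/9 (f(S) = -(54 - S)/9 = -6 + S/9)
-1/(f(-90) + (s(5, -6)*A)*(-41)) = -1/((-6 + (⅑)*(-90)) + (((½)*(-6 + 5)/5)*(-26))*(-41)) = -1/((-6 - 10) + (((½)*(⅕)*(-1))*(-26))*(-41)) = -1/(-16 - ⅒*(-26)*(-41)) = -1/(-16 + (13/5)*(-41)) = -1/(-16 - 533/5) = -1/(-613/5) = -1*(-5/613) = 5/613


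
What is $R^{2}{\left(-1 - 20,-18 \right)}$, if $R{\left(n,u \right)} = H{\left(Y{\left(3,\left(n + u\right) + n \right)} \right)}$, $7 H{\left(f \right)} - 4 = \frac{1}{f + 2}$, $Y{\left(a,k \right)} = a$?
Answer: $\frac{9}{25} \approx 0.36$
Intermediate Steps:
$H{\left(f \right)} = \frac{4}{7} + \frac{1}{7 \left(2 + f\right)}$ ($H{\left(f \right)} = \frac{4}{7} + \frac{1}{7 \left(f + 2\right)} = \frac{4}{7} + \frac{1}{7 \left(2 + f\right)}$)
$R{\left(n,u \right)} = \frac{3}{5}$ ($R{\left(n,u \right)} = \frac{9 + 4 \cdot 3}{7 \left(2 + 3\right)} = \frac{9 + 12}{7 \cdot 5} = \frac{1}{7} \cdot \frac{1}{5} \cdot 21 = \frac{3}{5}$)
$R^{2}{\left(-1 - 20,-18 \right)} = \left(\frac{3}{5}\right)^{2} = \frac{9}{25}$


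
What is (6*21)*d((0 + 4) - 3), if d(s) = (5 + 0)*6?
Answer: 3780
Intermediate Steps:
d(s) = 30 (d(s) = 5*6 = 30)
(6*21)*d((0 + 4) - 3) = (6*21)*30 = 126*30 = 3780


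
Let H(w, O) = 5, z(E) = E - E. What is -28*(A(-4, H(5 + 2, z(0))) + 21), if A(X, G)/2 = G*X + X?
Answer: 756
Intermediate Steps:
z(E) = 0
A(X, G) = 2*X + 2*G*X (A(X, G) = 2*(G*X + X) = 2*(X + G*X) = 2*X + 2*G*X)
-28*(A(-4, H(5 + 2, z(0))) + 21) = -28*(2*(-4)*(1 + 5) + 21) = -28*(2*(-4)*6 + 21) = -28*(-48 + 21) = -28*(-27) = 756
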